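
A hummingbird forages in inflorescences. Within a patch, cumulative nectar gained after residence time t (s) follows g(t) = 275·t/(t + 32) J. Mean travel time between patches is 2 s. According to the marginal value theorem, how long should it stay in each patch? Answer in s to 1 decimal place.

Maximise g(t)/(T+t): set derivative to zero → g'(t)(T+t) = g(t).
g'(t) = 275·32/(t + 32)². Setting 275·32/(t+32)² = 275t/[(t+32)(2+t)] gives 32(2+t) = t(t+32), so t² = 32×2 = 64.
t* = √64 = 8 s.

8.0 s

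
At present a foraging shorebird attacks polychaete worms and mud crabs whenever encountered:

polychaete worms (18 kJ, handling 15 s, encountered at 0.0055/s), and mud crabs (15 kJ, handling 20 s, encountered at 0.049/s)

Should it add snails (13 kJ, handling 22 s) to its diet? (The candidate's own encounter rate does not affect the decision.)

Current rate: (0.0055×18 + 0.049×15)/(1 + 0.0055×15 + 0.049×20) = 0.4044 kJ/s.
snails: E/h = 13/22 = 0.5909 kJ/s.
0.5909 > 0.4044, so adding snails raises the average — include it.

Yes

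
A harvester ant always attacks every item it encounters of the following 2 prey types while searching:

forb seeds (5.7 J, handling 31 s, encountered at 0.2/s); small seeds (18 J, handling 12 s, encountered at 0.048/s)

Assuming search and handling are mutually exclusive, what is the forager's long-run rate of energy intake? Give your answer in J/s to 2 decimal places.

0.26 J/s

Energy encountered per unit search time: 0.2×5.7 + 0.048×18 = 2.004 J/s.
Handling time per unit search time: 0.2×31 + 0.048×12 = 6.776.
Rate = 2.004/(1 + 6.776) = 0.2577 J/s.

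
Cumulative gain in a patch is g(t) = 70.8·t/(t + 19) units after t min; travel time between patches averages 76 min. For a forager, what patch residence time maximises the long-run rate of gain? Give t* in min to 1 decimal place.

By the marginal value theorem, leave when the instantaneous gain rate g'(t) equals the habitat-wide average g(t)/(T + t).
g'(t) = 70.8·19/(t + 19)². Setting 70.8·19/(t+19)² = 70.8t/[(t+19)(76+t)] gives 19(76+t) = t(t+19), so t² = 19×76 = 1444.
t* = √1444 = 38 min.

38.0 min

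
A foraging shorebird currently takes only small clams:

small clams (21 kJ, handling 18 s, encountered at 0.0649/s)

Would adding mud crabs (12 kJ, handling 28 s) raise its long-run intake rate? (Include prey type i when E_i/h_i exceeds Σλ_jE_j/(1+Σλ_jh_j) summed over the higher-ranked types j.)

Intake rate on the current diet: R = (0.0649×21) / (1 + 0.0649×18) = 1.363/2.168 = 0.6286 kJ/s.
mud crabs: E/h = 12/28 = 0.4286 kJ/s.
0.4286 < 0.6286, so adding mud crabs would lower the average — exclude it.

No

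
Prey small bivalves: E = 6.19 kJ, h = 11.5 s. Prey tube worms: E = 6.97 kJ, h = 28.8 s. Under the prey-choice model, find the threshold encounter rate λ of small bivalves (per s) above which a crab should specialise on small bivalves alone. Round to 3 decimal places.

0.071 per s

The zero-one rule: include tube worms iff E₂/h₂ > λE₁/(1+λh₁). Equality gives the switch point.
λE₁h₂ = E₂ + λE₂h₁ ⇒ λ = E₂/(E₁h₂ − E₂h₁) = 6.97/(178.3 − 80.16) = 0.07104 per s.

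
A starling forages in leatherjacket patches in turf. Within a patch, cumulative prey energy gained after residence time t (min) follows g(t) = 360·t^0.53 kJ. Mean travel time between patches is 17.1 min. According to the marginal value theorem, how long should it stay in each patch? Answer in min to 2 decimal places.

Optimal t* satisfies g'(t*) = g(t*)/(T + t*).
g'(t) = 0.53·360·t^-0.47. Setting 0.53·360·t^-0.47 = 360·t^0.53/(17.1+t) gives 0.53(17.1+t) = t, so 0.47·t = 0.53×17.1.
t* = 0.53×17.1/0.47 = 19.28 min.

19.28 min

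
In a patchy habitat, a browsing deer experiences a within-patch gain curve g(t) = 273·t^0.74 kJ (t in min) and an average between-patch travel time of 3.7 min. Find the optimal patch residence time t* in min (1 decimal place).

Maximise g(t)/(T+t): set derivative to zero → g'(t)(T+t) = g(t).
g'(t) = 0.74·273·t^-0.26. Setting 0.74·273·t^-0.26 = 273·t^0.74/(3.7+t) gives 0.74(3.7+t) = t, so 0.26·t = 0.74×3.7.
t* = 0.74×3.7/0.26 = 10.53 min.

10.5 min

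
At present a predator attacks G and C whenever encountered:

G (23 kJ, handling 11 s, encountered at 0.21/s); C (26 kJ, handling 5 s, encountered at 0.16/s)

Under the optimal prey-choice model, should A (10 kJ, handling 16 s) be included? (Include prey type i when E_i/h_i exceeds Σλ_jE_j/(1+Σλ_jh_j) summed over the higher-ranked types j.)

No

Intake rate on the current diet: R = (0.21×23 + 0.16×26) / (1 + 0.21×11 + 0.16×5) = 8.99/4.11 = 2.187 kJ/s.
A: E/h = 10/16 = 0.625 kJ/s.
Since 0.625 < R, time spent handling A is better spent searching.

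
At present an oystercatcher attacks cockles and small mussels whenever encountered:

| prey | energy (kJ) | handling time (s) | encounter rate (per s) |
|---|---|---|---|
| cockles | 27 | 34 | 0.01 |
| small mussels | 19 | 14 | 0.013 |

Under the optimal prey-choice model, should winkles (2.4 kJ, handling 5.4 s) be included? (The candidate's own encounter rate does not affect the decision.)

Yes

On cockles and small mussels alone, R = ΣλE/(1+Σλh) = 0.517/1.522 = 0.3397 kJ/s.
winkles: E/h = 2.4/5.4 = 0.4444 kJ/s.
Since 0.4444 > R, including winkles increases the long-run rate.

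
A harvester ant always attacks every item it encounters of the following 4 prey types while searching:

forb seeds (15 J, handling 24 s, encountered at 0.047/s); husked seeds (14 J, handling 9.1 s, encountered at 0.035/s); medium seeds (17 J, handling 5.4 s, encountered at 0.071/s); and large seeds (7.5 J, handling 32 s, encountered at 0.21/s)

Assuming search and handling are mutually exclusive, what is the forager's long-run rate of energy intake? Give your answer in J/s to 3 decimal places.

0.416 J/s

R = Σλ_iE_i / (1 + Σλ_ih_i)
Numerator: 0.047×15 + 0.035×14 + 0.071×17 + 0.21×7.5 = 3.977
Denominator: 1 + 0.047×24 + 0.035×9.1 + 0.071×5.4 + 0.21×32 = 9.55
R = 3.977/9.55 = 0.4164 J/s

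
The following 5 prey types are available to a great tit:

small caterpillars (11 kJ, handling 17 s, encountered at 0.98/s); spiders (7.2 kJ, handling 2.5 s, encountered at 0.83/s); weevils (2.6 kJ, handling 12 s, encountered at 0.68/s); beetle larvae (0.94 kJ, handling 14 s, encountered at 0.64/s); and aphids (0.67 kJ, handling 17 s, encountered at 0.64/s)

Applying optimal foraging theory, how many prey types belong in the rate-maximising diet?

E/h in descending order: spiders 2.88, small caterpillars 0.647, weevils 0.217, beetle larvae 0.0671, aphids 0.0394 kJ/s. The optimal diet is the largest prefix of this list for which every included type satisfies E_i/h_i > R on the types above it.
Rate on top 1: 1.943. small caterpillars: 0.647 < 1.943 → exclude; stop.
Optimal diet: spiders — 1 of 5 types.

1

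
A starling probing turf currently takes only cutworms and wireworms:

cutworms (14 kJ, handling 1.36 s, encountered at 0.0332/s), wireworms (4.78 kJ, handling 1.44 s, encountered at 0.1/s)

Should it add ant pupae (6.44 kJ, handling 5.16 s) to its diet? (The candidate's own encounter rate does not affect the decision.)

Current rate: (0.0332×14 + 0.1×4.78)/(1 + 0.0332×1.36 + 0.1×1.44) = 0.7928 kJ/s.
Profitability of ant pupae: 6.44/5.16 = 1.248 kJ/s.
1.248 > 0.7928, so adding ant pupae raises the average — include it.

Yes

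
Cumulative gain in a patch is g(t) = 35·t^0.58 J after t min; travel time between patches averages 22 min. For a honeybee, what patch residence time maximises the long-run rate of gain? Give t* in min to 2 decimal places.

30.38 min

By the marginal value theorem, leave when the instantaneous gain rate g'(t) equals the habitat-wide average g(t)/(T + t).
g'(t) = 0.58·35·t^-0.42. Setting 0.58·35·t^-0.42 = 35·t^0.58/(22+t) gives 0.58(22+t) = t, so 0.42·t = 0.58×22.
t* = 0.58×22/0.42 = 30.38 min.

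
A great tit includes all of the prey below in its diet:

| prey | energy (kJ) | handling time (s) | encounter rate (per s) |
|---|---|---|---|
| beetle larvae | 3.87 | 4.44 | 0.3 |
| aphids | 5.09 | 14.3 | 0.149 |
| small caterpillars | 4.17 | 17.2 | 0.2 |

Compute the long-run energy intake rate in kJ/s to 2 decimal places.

Energy encountered per unit search time: 0.3×3.87 + 0.149×5.09 + 0.2×4.17 = 2.753 kJ/s.
Handling time per unit search time: 0.3×4.44 + 0.149×14.3 + 0.2×17.2 = 6.903.
Rate = 2.753/(1 + 6.903) = 0.3484 kJ/s.

0.35 kJ/s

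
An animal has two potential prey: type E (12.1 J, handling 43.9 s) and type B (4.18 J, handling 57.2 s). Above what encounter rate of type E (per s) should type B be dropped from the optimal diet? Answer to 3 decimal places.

0.008 per s

At the threshold, the rate on type E alone equals the profitability of type B: λ·12.1/(1 + λ·43.9) = 4.18/57.2 = 0.07308.
Rearranging, λ(12.1 − 0.07308×43.9) = 0.07308, so λ = 0.07308/8.892 = 0.008218 per s.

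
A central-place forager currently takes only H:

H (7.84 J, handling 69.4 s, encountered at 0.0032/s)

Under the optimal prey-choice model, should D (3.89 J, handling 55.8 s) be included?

Yes

On H alone, R = ΣλE/(1+Σλh) = 0.02509/1.222 = 0.02053 J/s.
Profitability of D: 3.89/55.8 = 0.06971 J/s.
Since 0.06971 > R, including D increases the long-run rate.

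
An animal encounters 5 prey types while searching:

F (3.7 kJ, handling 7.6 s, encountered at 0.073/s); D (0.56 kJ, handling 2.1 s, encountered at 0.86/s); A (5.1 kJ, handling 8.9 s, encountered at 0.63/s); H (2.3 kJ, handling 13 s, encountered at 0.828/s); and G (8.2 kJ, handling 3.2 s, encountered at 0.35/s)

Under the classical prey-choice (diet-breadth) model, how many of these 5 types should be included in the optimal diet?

Rank by E/h (kJ/s): G 2.56, A 0.573, F 0.487, D 0.267, H 0.177. Include each in turn until the next type's E/h falls below the running intake rate.
Rate on top 1: 1.354. A: 0.573 < 1.354 → exclude; stop.
Optimal diet: G — 1 of 5 types.

1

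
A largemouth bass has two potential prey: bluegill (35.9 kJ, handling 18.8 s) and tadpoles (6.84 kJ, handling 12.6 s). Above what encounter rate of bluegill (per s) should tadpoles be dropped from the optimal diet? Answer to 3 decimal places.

At the threshold, the rate on bluegill alone equals the profitability of tadpoles: λ·35.9/(1 + λ·18.8) = 6.84/12.6 = 0.5429.
Rearranging, λ(35.9 − 0.5429×18.8) = 0.5429, so λ = 0.5429/25.69 = 0.02113 per s.

0.021 per s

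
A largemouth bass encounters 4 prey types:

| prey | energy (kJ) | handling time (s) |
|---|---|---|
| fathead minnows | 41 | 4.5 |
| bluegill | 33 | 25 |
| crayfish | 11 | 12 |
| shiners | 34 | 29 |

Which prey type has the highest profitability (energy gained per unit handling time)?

In descending order of E/h:
fathead minnows: 41/4.5 = 9.11 kJ/s
bluegill: 33/25 = 1.32 kJ/s
shiners: 34/29 = 1.17 kJ/s
crayfish: 11/12 = 0.917 kJ/s

fathead minnows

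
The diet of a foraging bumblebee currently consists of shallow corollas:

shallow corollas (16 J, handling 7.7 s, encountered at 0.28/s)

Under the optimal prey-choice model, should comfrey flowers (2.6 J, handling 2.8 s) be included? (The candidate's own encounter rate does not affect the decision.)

No

On shallow corollas alone, R = ΣλE/(1+Σλh) = 4.48/3.156 = 1.42 J/s.
Profitability of comfrey flowers: 2.6/2.8 = 0.9286 J/s.
0.9286 < 1.42, so adding comfrey flowers would lower the average — exclude it.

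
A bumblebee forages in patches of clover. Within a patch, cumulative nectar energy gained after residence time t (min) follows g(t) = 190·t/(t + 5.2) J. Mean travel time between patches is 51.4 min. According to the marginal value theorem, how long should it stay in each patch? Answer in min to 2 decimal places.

By the marginal value theorem, leave when the instantaneous gain rate g'(t) equals the habitat-wide average g(t)/(T + t).
g'(t) = 190·5.2/(t + 5.2)². Setting 190·5.2/(t+5.2)² = 190t/[(t+5.2)(51.4+t)] gives 5.2(51.4+t) = t(t+5.2), so t² = 5.2×51.4 = 267.3.
t* = √267.3 = 16.35 min.

16.35 min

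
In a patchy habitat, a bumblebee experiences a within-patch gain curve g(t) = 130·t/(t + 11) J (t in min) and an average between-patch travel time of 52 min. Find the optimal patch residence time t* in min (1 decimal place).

By the marginal value theorem, leave when the instantaneous gain rate g'(t) equals the habitat-wide average g(t)/(T + t).
g'(t) = 130·11/(t + 11)². Setting 130·11/(t+11)² = 130t/[(t+11)(52+t)] gives 11(52+t) = t(t+11), so t² = 11×52 = 572.
t* = √572 = 23.92 min.

23.9 min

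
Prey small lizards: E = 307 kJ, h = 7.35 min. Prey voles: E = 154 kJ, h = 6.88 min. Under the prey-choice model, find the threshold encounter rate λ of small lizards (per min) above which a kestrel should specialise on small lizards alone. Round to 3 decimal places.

Drop voles once their profitability E₂/h₂ falls below the rate achievable on small lizards alone: E₂/h₂ = λE₁/(1 + λh₁).
Solve for λ: λE₁h₂ = E₂(1 + λh₁) → λ(E₁h₂ − E₂h₁) = E₂ → λ = E₂/(E₁h₂ − E₂h₁).
λ = 154/(307×6.88 − 154×7.35) = 154/980.3 = 0.1571 per min.

0.157 per min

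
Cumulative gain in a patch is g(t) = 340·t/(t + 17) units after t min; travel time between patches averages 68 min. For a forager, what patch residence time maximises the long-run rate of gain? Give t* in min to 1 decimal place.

34.0 min

By the marginal value theorem, leave when the instantaneous gain rate g'(t) equals the habitat-wide average g(t)/(T + t).
g'(t) = 340·17/(t + 17)². Setting 340·17/(t+17)² = 340t/[(t+17)(68+t)] gives 17(68+t) = t(t+17), so t² = 17×68 = 1156.
t* = √1156 = 34 min.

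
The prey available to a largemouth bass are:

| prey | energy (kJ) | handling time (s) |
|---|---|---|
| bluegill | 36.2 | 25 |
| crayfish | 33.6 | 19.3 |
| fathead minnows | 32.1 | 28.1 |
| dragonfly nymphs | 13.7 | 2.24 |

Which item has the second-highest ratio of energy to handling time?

crayfish

In descending order of E/h:
dragonfly nymphs: 13.7/2.24 = 6.12 kJ/s
crayfish: 33.6/19.3 = 1.74 kJ/s
bluegill: 36.2/25 = 1.45 kJ/s
fathead minnows: 32.1/28.1 = 1.14 kJ/s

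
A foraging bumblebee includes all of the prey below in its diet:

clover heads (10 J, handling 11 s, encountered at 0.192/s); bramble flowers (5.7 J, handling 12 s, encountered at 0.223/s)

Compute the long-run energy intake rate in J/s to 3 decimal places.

0.551 J/s

Energy encountered per unit search time: 0.192×10 + 0.223×5.7 = 3.191 J/s.
Handling time per unit search time: 0.192×11 + 0.223×12 = 4.788.
Rate = 3.191/(1 + 4.788) = 0.5513 J/s.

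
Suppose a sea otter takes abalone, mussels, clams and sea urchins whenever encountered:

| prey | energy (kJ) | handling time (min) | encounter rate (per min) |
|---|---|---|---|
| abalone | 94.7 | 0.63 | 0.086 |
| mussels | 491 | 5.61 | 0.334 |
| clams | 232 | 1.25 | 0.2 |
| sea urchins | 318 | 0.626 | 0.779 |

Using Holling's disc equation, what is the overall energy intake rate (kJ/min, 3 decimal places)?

R = (0.086×94.7 + 0.334×491 + 0.2×232 + 0.779×318) / (1 + 0.086×0.63 + 0.334×5.61 + 0.2×1.25 + 0.779×0.626) = 466.3/3.666 = 127.2 kJ/min.

127.200 kJ/min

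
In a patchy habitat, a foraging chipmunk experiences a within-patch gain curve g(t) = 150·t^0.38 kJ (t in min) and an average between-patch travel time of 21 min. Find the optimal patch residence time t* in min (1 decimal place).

12.9 min

By the marginal value theorem, leave when the instantaneous gain rate g'(t) equals the habitat-wide average g(t)/(T + t).
g'(t) = 0.38·150·t^-0.62. Setting 0.38·150·t^-0.62 = 150·t^0.38/(21+t) gives 0.38(21+t) = t, so 0.62·t = 0.38×21.
t* = 0.38×21/0.62 = 12.87 min.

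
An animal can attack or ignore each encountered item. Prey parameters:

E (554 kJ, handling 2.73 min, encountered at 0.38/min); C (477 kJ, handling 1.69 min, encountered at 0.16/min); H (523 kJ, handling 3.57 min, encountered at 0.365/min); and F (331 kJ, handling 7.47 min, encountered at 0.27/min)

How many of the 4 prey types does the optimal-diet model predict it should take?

E/h in descending order: C 282, E 203, H 146, F 44.3 kJ/min. The optimal diet is the largest prefix of this list for which every included type satisfies E_i/h_i > R on the types above it.
Rate on top 1: 60.08. E: 203 > 60.08 → include.
Rate on top 2: 124.3. H: 146 > 124.3 → include.
Rate on top 3: 132.3. F: 44.3 < 132.3 → exclude; stop.
Optimal diet: C, E, H — 3 of 4 types.

3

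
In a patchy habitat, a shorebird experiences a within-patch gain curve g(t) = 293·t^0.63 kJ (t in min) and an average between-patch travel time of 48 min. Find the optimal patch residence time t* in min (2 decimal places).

Optimal t* satisfies g'(t*) = g(t*)/(T + t*).
g'(t) = 0.63·293·t^-0.37. Setting 0.63·293·t^-0.37 = 293·t^0.63/(48+t) gives 0.63(48+t) = t, so 0.37·t = 0.63×48.
t* = 0.63×48/0.37 = 81.73 min.

81.73 min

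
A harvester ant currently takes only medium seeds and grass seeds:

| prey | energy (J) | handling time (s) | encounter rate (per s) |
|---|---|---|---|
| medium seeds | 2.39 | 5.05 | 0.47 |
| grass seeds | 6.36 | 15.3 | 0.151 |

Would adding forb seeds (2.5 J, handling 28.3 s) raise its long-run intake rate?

No

Intake rate on the current diet: R = (0.47×2.39 + 0.151×6.36) / (1 + 0.47×5.05 + 0.151×15.3) = 2.084/5.684 = 0.3666 J/s.
forb seeds: E/h = 2.5/28.3 = 0.08834 J/s.
0.08834 < 0.3666, so adding forb seeds would lower the average — exclude it.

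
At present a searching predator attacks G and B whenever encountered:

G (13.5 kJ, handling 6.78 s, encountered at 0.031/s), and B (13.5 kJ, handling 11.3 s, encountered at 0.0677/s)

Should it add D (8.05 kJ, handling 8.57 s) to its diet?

Yes

On G and B alone, R = ΣλE/(1+Σλh) = 1.332/1.975 = 0.6746 kJ/s.
Profitability of D: 8.05/8.57 = 0.9393 kJ/s.
0.9393 > 0.6746, so adding D raises the average — include it.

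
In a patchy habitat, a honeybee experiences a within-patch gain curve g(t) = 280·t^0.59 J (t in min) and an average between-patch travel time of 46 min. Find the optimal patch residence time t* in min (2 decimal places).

66.20 min

Maximise g(t)/(T+t): set derivative to zero → g'(t)(T+t) = g(t).
g'(t) = 0.59·280·t^-0.41. Setting 0.59·280·t^-0.41 = 280·t^0.59/(46+t) gives 0.59(46+t) = t, so 0.41·t = 0.59×46.
t* = 0.59×46/0.41 = 66.2 min.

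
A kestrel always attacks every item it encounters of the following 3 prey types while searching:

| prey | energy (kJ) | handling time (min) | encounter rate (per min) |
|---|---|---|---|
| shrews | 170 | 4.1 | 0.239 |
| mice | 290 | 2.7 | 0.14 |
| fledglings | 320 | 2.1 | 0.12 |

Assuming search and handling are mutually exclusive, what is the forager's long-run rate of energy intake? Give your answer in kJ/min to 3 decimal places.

R = (0.239×170 + 0.14×290 + 0.12×320) / (1 + 0.239×4.1 + 0.14×2.7 + 0.12×2.1) = 119.6/2.61 = 45.84 kJ/min.

45.837 kJ/min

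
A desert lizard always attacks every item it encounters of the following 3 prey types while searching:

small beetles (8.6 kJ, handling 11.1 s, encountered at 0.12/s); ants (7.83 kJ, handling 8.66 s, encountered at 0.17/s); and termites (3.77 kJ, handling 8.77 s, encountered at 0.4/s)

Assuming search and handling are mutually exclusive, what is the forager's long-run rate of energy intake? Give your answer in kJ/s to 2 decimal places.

0.53 kJ/s

R = Σλ_iE_i / (1 + Σλ_ih_i)
Numerator: 0.12×8.6 + 0.17×7.83 + 0.4×3.77 = 3.871
Denominator: 1 + 0.12×11.1 + 0.17×8.66 + 0.4×8.77 = 7.312
R = 3.871/7.312 = 0.5294 kJ/s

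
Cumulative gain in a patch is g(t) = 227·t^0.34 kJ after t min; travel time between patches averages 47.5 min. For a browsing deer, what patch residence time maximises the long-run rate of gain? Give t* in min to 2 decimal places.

By the marginal value theorem, leave when the instantaneous gain rate g'(t) equals the habitat-wide average g(t)/(T + t).
g'(t) = 0.34·227·t^-0.66. Setting 0.34·227·t^-0.66 = 227·t^0.34/(47.5+t) gives 0.34(47.5+t) = t, so 0.66·t = 0.34×47.5.
t* = 0.34×47.5/0.66 = 24.47 min.

24.47 min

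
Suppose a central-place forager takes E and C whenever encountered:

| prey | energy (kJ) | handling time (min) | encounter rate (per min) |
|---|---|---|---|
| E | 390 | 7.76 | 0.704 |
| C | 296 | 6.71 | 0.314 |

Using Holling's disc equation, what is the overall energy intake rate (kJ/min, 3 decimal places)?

R = (0.704×390 + 0.314×296) / (1 + 0.704×7.76 + 0.314×6.71) = 367.5/8.57 = 42.88 kJ/min.

42.883 kJ/min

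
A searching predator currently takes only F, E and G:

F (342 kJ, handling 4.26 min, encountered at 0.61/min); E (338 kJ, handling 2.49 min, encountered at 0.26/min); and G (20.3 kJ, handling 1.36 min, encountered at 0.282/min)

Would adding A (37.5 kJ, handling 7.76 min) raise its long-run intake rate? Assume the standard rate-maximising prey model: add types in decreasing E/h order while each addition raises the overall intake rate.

Current rate: (0.61×342 + 0.26×338 + 0.282×20.3)/(1 + 0.61×4.26 + 0.26×2.49 + 0.282×1.36) = 65.28 kJ/min.
Profitability of A: 37.5/7.76 = 4.832 kJ/min.
4.832 < 65.28, so adding A would lower the average — exclude it.

No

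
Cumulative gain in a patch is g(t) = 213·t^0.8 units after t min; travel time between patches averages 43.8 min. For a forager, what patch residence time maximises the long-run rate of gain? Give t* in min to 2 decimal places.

175.20 min

Optimal t* satisfies g'(t*) = g(t*)/(T + t*).
g'(t) = 0.8·213·t^-0.2. Setting 0.8·213·t^-0.2 = 213·t^0.8/(43.8+t) gives 0.8(43.8+t) = t, so 0.20·t = 0.8×43.8.
t* = 0.8×43.8/0.20 = 175.2 min.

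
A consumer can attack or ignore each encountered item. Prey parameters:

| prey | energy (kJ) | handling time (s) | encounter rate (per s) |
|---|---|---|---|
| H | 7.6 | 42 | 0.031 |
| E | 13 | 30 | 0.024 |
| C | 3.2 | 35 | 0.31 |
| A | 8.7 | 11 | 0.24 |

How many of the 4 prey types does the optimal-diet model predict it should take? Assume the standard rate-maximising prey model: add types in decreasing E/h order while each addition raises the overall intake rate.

1

Rank by E/h (kJ/s): A 0.791, E 0.433, H 0.181, C 0.0914. Include each in turn until the next type's E/h falls below the running intake rate.
Rate on top 1: 0.5736. E: 0.433 < 0.5736 → exclude; stop.
Optimal diet: A — 1 of 4 types.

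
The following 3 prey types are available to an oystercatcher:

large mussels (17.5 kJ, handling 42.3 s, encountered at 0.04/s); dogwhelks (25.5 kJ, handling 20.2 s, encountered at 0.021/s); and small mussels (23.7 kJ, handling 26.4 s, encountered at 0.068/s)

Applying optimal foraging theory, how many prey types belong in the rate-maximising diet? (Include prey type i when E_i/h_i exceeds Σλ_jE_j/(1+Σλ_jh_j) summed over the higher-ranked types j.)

2

E/h in descending order: dogwhelks 1.26, small mussels 0.898, large mussels 0.414 kJ/s. The optimal diet is the largest prefix of this list for which every included type satisfies E_i/h_i > R on the types above it.
Rate on top 1: 0.376. small mussels: 0.898 > 0.376 → include.
Rate on top 2: 0.6669. large mussels: 0.414 < 0.6669 → exclude; stop.
Optimal diet: dogwhelks, small mussels — 2 of 3 types.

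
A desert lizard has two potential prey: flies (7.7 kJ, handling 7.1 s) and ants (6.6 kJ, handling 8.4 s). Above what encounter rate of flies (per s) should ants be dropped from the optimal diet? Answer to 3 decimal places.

The zero-one rule: include ants iff E₂/h₂ > λE₁/(1+λh₁). Equality gives the switch point.
λE₁h₂ = E₂ + λE₂h₁ ⇒ λ = E₂/(E₁h₂ − E₂h₁) = 6.6/(64.68 − 46.86) = 0.3704 per s.

0.370 per s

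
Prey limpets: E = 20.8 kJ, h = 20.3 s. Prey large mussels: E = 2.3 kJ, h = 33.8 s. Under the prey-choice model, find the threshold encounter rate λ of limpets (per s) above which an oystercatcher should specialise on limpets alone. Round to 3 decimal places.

0.004 per s

Drop large mussels once their profitability E₂/h₂ falls below the rate achievable on limpets alone: E₂/h₂ = λE₁/(1 + λh₁).
Solve for λ: λE₁h₂ = E₂(1 + λh₁) → λ(E₁h₂ − E₂h₁) = E₂ → λ = E₂/(E₁h₂ − E₂h₁).
λ = 2.3/(20.8×33.8 − 2.3×20.3) = 2.3/656.3 = 0.003504 per s.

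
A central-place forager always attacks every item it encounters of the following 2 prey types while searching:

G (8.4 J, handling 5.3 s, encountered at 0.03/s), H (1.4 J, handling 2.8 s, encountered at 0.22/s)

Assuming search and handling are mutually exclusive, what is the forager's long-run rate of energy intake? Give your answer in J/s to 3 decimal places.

Energy encountered per unit search time: 0.03×8.4 + 0.22×1.4 = 0.56 J/s.
Handling time per unit search time: 0.03×5.3 + 0.22×2.8 = 0.775.
Rate = 0.56/(1 + 0.775) = 0.3155 J/s.

0.315 J/s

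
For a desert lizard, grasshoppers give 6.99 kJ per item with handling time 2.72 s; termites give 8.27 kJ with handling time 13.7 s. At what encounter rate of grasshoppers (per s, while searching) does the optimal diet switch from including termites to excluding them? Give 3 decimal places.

0.113 per s

At the threshold, the rate on grasshoppers alone equals the profitability of termites: λ·6.99/(1 + λ·2.72) = 8.27/13.7 = 0.6036.
Rearranging, λ(6.99 − 0.6036×2.72) = 0.6036, so λ = 0.6036/5.348 = 0.1129 per s.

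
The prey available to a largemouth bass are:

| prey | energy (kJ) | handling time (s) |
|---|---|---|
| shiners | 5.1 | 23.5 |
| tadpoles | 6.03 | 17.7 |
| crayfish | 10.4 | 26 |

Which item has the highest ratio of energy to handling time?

In descending order of E/h:
crayfish: 10.4/26 = 0.4 kJ/s
tadpoles: 6.03/17.7 = 0.341 kJ/s
shiners: 5.1/23.5 = 0.217 kJ/s

crayfish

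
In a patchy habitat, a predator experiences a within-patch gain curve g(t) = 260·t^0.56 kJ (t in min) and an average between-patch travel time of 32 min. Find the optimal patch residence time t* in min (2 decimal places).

Optimal t* satisfies g'(t*) = g(t*)/(T + t*).
g'(t) = 0.56·260·t^-0.44. Setting 0.56·260·t^-0.44 = 260·t^0.56/(32+t) gives 0.56(32+t) = t, so 0.44·t = 0.56×32.
t* = 0.56×32/0.44 = 40.73 min.

40.73 min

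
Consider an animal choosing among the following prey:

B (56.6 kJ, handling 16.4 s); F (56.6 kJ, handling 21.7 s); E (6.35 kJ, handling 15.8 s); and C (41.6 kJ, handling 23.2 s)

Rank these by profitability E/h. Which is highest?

B

In descending order of E/h:
B: 56.6/16.4 = 3.45 kJ/s
F: 56.6/21.7 = 2.61 kJ/s
C: 41.6/23.2 = 1.79 kJ/s
E: 6.35/15.8 = 0.402 kJ/s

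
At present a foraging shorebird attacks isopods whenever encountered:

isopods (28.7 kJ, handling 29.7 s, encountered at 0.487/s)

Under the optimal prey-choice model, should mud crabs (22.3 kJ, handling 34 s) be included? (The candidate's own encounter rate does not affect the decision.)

Intake rate on the current diet: R = (0.487×28.7) / (1 + 0.487×29.7) = 13.98/15.46 = 0.9038 kJ/s.
Profitability of mud crabs: 22.3/34 = 0.6559 kJ/s.
Since 0.6559 < R, time spent handling mud crabs is better spent searching.

No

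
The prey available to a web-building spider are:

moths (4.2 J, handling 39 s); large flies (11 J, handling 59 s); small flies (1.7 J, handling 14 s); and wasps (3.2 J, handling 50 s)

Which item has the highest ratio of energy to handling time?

In descending order of E/h:
large flies: 11/59 = 0.186 J/s
small flies: 1.7/14 = 0.121 J/s
moths: 4.2/39 = 0.108 J/s
wasps: 3.2/50 = 0.064 J/s

large flies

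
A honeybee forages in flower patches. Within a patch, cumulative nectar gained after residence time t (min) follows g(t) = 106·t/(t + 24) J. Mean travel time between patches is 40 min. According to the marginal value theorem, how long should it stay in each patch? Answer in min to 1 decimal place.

Optimal t* satisfies g'(t*) = g(t*)/(T + t*).
g'(t) = 106·24/(t + 24)². Setting 106·24/(t+24)² = 106t/[(t+24)(40+t)] gives 24(40+t) = t(t+24), so t² = 24×40 = 960.
t* = √960 = 30.98 min.

31.0 min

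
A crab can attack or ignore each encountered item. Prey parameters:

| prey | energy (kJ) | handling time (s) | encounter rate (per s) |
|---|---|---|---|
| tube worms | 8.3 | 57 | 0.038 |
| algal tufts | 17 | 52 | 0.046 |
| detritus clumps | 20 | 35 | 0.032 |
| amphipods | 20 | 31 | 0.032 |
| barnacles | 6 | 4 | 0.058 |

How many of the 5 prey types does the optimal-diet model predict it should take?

Rank by E/h (kJ/s): barnacles 1.5, amphipods 0.645, detritus clumps 0.571, algal tufts 0.327, tube worms 0.146. Include each in turn until the next type's E/h falls below the running intake rate.
Rate on top 1: 0.2825. amphipods: 0.645 > 0.2825 → include.
Rate on top 2: 0.4442. detritus clumps: 0.571 > 0.4442 → include.
Rate on top 3: 0.4868. algal tufts: 0.327 < 0.4868 → exclude; stop.
Optimal diet: barnacles, amphipods, detritus clumps — 3 of 5 types.

3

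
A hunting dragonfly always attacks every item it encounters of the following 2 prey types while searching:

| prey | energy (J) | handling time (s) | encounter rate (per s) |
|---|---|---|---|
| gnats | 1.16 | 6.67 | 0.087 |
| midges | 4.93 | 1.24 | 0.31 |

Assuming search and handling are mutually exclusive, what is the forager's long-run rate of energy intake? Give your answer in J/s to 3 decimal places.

0.829 J/s

R = Σλ_iE_i / (1 + Σλ_ih_i)
Numerator: 0.087×1.16 + 0.31×4.93 = 1.629
Denominator: 1 + 0.087×6.67 + 0.31×1.24 = 1.965
R = 1.629/1.965 = 0.8293 J/s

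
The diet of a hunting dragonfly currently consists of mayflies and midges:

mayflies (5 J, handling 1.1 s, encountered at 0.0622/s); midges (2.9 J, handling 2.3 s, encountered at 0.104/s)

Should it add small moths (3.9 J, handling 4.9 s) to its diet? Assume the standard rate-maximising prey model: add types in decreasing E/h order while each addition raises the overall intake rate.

On mayflies and midges alone, R = ΣλE/(1+Σλh) = 0.6126/1.308 = 0.4685 J/s.
small moths: E/h = 3.9/4.9 = 0.7959 J/s.
Since 0.7959 > R, including small moths increases the long-run rate.

Yes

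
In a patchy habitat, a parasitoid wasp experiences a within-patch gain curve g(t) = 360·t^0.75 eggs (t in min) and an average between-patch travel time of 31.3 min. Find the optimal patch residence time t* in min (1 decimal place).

Optimal t* satisfies g'(t*) = g(t*)/(T + t*).
g'(t) = 0.75·360·t^-0.25. Setting 0.75·360·t^-0.25 = 360·t^0.75/(31.3+t) gives 0.75(31.3+t) = t, so 0.25·t = 0.75×31.3.
t* = 0.75×31.3/0.25 = 93.9 min.

93.9 min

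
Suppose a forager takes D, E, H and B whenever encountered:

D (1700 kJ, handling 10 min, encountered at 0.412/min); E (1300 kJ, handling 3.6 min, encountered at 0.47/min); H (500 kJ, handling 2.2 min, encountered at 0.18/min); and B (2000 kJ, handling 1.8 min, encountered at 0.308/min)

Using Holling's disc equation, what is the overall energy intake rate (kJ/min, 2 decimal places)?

Energy encountered per unit search time: 0.412×1700 + 0.47×1300 + 0.18×500 + 0.308×2000 = 2017 kJ/min.
Handling time per unit search time: 0.412×10 + 0.47×3.6 + 0.18×2.2 + 0.308×1.8 = 6.762.
Rate = 2017/(1 + 6.762) = 259.9 kJ/min.

259.89 kJ/min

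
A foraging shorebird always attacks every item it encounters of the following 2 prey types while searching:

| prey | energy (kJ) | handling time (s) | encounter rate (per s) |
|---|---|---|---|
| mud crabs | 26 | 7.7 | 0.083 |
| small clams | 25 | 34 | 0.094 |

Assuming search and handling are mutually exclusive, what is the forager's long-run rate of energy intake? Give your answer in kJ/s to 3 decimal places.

0.932 kJ/s

R = (0.083×26 + 0.094×25) / (1 + 0.083×7.7 + 0.094×34) = 4.508/4.835 = 0.9323 kJ/s.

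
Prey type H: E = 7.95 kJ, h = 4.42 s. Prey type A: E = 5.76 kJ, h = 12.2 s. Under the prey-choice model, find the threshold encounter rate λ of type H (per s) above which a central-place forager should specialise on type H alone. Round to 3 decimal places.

0.081 per s

Drop type A once their profitability E₂/h₂ falls below the rate achievable on type H alone: E₂/h₂ = λE₁/(1 + λh₁).
Solve for λ: λE₁h₂ = E₂(1 + λh₁) → λ(E₁h₂ − E₂h₁) = E₂ → λ = E₂/(E₁h₂ − E₂h₁).
λ = 5.76/(7.95×12.2 − 5.76×4.42) = 5.76/71.53 = 0.08052 per s.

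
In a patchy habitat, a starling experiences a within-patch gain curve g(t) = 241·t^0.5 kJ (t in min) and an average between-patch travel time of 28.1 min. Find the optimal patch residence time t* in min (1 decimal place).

28.1 min

Optimal t* satisfies g'(t*) = g(t*)/(T + t*).
g'(t) = 0.5·241·t^-0.5. Setting 0.5·241·t^-0.5 = 241·t^0.5/(28.1+t) gives 0.5(28.1+t) = t, so 0.50·t = 0.5×28.1.
t* = 0.5×28.1/0.50 = 28.1 min.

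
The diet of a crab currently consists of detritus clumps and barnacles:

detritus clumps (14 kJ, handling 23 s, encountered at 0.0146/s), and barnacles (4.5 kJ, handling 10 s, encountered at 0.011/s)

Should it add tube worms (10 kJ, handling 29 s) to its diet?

On detritus clumps and barnacles alone, R = ΣλE/(1+Σλh) = 0.2539/1.446 = 0.1756 kJ/s.
tube worms: E/h = 10/29 = 0.3448 kJ/s.
Since 0.3448 > R, including tube worms increases the long-run rate.

Yes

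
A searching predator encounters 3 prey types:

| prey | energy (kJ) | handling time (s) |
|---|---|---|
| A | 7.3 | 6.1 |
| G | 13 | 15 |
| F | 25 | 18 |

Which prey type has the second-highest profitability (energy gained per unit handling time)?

A

Profitability E/h (kJ/s): A = 7.3/6.1 = 1.2, G = 13/15 = 0.867, F = 25/18 = 1.39.
Ranked: F > A > G.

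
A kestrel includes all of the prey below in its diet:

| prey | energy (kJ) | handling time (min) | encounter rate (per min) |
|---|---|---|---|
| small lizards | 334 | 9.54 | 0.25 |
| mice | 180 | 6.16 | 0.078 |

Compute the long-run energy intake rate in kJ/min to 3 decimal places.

25.234 kJ/min

Energy encountered per unit search time: 0.25×334 + 0.078×180 = 97.54 kJ/min.
Handling time per unit search time: 0.25×9.54 + 0.078×6.16 = 2.865.
Rate = 97.54/(1 + 2.865) = 25.23 kJ/min.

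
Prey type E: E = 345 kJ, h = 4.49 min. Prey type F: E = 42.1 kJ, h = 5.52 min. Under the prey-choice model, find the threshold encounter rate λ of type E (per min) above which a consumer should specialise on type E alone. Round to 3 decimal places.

0.025 per min

The zero-one rule: include type F iff E₂/h₂ > λE₁/(1+λh₁). Equality gives the switch point.
λE₁h₂ = E₂ + λE₂h₁ ⇒ λ = E₂/(E₁h₂ − E₂h₁) = 42.1/(1904 − 189) = 0.02454 per min.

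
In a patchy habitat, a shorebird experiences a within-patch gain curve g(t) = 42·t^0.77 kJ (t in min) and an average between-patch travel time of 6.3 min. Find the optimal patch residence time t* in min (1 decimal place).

21.1 min

Maximise g(t)/(T+t): set derivative to zero → g'(t)(T+t) = g(t).
g'(t) = 0.77·42·t^-0.23. Setting 0.77·42·t^-0.23 = 42·t^0.77/(6.3+t) gives 0.77(6.3+t) = t, so 0.23·t = 0.77×6.3.
t* = 0.77×6.3/0.23 = 21.09 min.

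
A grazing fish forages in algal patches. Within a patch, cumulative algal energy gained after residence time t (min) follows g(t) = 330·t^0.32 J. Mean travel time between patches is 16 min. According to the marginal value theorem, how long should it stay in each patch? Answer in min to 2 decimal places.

7.53 min

By the marginal value theorem, leave when the instantaneous gain rate g'(t) equals the habitat-wide average g(t)/(T + t).
g'(t) = 0.32·330·t^-0.68. Setting 0.32·330·t^-0.68 = 330·t^0.32/(16+t) gives 0.32(16+t) = t, so 0.68·t = 0.32×16.
t* = 0.32×16/0.68 = 7.529 min.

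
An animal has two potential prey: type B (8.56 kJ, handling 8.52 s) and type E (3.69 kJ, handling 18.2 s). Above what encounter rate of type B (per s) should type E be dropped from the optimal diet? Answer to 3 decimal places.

0.030 per s

Drop type E once their profitability E₂/h₂ falls below the rate achievable on type B alone: E₂/h₂ = λE₁/(1 + λh₁).
Solve for λ: λE₁h₂ = E₂(1 + λh₁) → λ(E₁h₂ − E₂h₁) = E₂ → λ = E₂/(E₁h₂ − E₂h₁).
λ = 3.69/(8.56×18.2 − 3.69×8.52) = 3.69/124.4 = 0.02967 per s.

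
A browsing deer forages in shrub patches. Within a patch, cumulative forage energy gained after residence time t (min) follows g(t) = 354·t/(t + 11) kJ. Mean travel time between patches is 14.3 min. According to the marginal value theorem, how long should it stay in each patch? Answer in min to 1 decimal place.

Optimal t* satisfies g'(t*) = g(t*)/(T + t*).
g'(t) = 354·11/(t + 11)². Setting 354·11/(t+11)² = 354t/[(t+11)(14.3+t)] gives 11(14.3+t) = t(t+11), so t² = 11×14.3 = 157.3.
t* = √157.3 = 12.54 min.

12.5 min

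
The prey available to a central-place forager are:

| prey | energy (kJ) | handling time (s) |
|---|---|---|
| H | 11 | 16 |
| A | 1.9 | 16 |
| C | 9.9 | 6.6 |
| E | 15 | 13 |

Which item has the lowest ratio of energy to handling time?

A

In descending order of E/h:
C: 9.9/6.6 = 1.5 kJ/s
E: 15/13 = 1.15 kJ/s
H: 11/16 = 0.688 kJ/s
A: 1.9/16 = 0.119 kJ/s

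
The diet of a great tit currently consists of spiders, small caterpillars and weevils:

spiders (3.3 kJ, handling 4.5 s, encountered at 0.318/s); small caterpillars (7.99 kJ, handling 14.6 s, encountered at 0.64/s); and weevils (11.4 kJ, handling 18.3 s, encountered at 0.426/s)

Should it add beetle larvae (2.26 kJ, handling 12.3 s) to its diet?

No

Current rate: (0.318×3.3 + 0.64×7.99 + 0.426×11.4)/(1 + 0.318×4.5 + 0.64×14.6 + 0.426×18.3) = 0.5631 kJ/s.
Profitability of beetle larvae: 2.26/12.3 = 0.1837 kJ/s.
0.1837 < 0.5631, so adding beetle larvae would lower the average — exclude it.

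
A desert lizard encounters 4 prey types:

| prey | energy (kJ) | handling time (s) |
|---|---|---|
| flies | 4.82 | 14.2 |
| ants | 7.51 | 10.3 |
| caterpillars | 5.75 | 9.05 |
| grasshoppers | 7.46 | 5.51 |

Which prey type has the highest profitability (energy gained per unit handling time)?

Profitability E/h (kJ/s): flies = 4.82/14.2 = 0.339, ants = 7.51/10.3 = 0.729, caterpillars = 5.75/9.05 = 0.635, grasshoppers = 7.46/5.51 = 1.35.
Ranked: grasshoppers > ants > caterpillars > flies.

grasshoppers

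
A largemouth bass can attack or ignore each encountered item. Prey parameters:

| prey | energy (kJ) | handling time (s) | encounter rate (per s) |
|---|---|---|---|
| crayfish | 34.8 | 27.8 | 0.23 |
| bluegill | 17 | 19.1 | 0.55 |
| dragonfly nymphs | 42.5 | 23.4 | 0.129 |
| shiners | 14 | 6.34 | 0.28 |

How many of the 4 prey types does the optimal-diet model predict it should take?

Profitabilities (E/h, kJ/s): shiners 2.21, dragonfly nymphs 1.82, crayfish 1.25, bluegill 0.89. Add prey in this order while the next type's profitability exceeds the intake rate on those already taken.
Rate on top 1: 1.413. dragonfly nymphs: 1.82 > 1.413 → include.
Rate on top 2: 1.623. crayfish: 1.25 < 1.623 → exclude; stop.
Optimal diet: shiners, dragonfly nymphs — 2 of 4 types.

2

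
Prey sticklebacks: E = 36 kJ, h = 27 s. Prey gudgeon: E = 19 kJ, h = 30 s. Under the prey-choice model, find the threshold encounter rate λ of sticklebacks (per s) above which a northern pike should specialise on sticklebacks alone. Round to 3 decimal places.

0.034 per s

Drop gudgeon once their profitability E₂/h₂ falls below the rate achievable on sticklebacks alone: E₂/h₂ = λE₁/(1 + λh₁).
Solve for λ: λE₁h₂ = E₂(1 + λh₁) → λ(E₁h₂ − E₂h₁) = E₂ → λ = E₂/(E₁h₂ − E₂h₁).
λ = 19/(36×30 − 19×27) = 19/567 = 0.03351 per s.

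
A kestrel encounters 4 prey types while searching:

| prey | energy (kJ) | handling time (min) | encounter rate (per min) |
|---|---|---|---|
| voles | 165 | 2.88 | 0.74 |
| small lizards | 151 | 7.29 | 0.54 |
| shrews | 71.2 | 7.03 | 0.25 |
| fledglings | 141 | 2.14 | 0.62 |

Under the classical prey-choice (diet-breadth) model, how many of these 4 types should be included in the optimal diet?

2

Rank by E/h (kJ/min): fledglings 65.9, voles 57.3, small lizards 20.7, shrews 10.1. Include each in turn until the next type's E/h falls below the running intake rate.
Rate on top 1: 37.57. voles: 57.3 > 37.57 → include.
Rate on top 2: 47. small lizards: 20.7 < 47 → exclude; stop.
Optimal diet: fledglings, voles — 2 of 4 types.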